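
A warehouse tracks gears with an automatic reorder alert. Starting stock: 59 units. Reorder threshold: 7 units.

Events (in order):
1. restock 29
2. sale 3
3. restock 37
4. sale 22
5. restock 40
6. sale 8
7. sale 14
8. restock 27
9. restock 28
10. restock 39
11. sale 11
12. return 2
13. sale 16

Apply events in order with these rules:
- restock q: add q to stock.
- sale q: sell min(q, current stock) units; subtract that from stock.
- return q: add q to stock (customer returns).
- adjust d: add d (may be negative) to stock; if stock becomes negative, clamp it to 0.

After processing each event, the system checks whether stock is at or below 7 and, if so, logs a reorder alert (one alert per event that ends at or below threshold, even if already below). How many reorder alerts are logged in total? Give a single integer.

Answer: 0

Derivation:
Processing events:
Start: stock = 59
  Event 1 (restock 29): 59 + 29 = 88
  Event 2 (sale 3): sell min(3,88)=3. stock: 88 - 3 = 85. total_sold = 3
  Event 3 (restock 37): 85 + 37 = 122
  Event 4 (sale 22): sell min(22,122)=22. stock: 122 - 22 = 100. total_sold = 25
  Event 5 (restock 40): 100 + 40 = 140
  Event 6 (sale 8): sell min(8,140)=8. stock: 140 - 8 = 132. total_sold = 33
  Event 7 (sale 14): sell min(14,132)=14. stock: 132 - 14 = 118. total_sold = 47
  Event 8 (restock 27): 118 + 27 = 145
  Event 9 (restock 28): 145 + 28 = 173
  Event 10 (restock 39): 173 + 39 = 212
  Event 11 (sale 11): sell min(11,212)=11. stock: 212 - 11 = 201. total_sold = 58
  Event 12 (return 2): 201 + 2 = 203
  Event 13 (sale 16): sell min(16,203)=16. stock: 203 - 16 = 187. total_sold = 74
Final: stock = 187, total_sold = 74

Checking against threshold 7:
  After event 1: stock=88 > 7
  After event 2: stock=85 > 7
  After event 3: stock=122 > 7
  After event 4: stock=100 > 7
  After event 5: stock=140 > 7
  After event 6: stock=132 > 7
  After event 7: stock=118 > 7
  After event 8: stock=145 > 7
  After event 9: stock=173 > 7
  After event 10: stock=212 > 7
  After event 11: stock=201 > 7
  After event 12: stock=203 > 7
  After event 13: stock=187 > 7
Alert events: []. Count = 0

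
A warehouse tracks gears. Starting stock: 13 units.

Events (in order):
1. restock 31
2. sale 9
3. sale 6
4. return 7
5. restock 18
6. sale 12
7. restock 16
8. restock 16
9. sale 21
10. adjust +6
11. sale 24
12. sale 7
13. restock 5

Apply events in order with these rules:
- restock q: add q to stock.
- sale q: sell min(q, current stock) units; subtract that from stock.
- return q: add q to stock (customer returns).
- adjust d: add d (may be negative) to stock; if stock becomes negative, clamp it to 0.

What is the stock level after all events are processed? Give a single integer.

Answer: 33

Derivation:
Processing events:
Start: stock = 13
  Event 1 (restock 31): 13 + 31 = 44
  Event 2 (sale 9): sell min(9,44)=9. stock: 44 - 9 = 35. total_sold = 9
  Event 3 (sale 6): sell min(6,35)=6. stock: 35 - 6 = 29. total_sold = 15
  Event 4 (return 7): 29 + 7 = 36
  Event 5 (restock 18): 36 + 18 = 54
  Event 6 (sale 12): sell min(12,54)=12. stock: 54 - 12 = 42. total_sold = 27
  Event 7 (restock 16): 42 + 16 = 58
  Event 8 (restock 16): 58 + 16 = 74
  Event 9 (sale 21): sell min(21,74)=21. stock: 74 - 21 = 53. total_sold = 48
  Event 10 (adjust +6): 53 + 6 = 59
  Event 11 (sale 24): sell min(24,59)=24. stock: 59 - 24 = 35. total_sold = 72
  Event 12 (sale 7): sell min(7,35)=7. stock: 35 - 7 = 28. total_sold = 79
  Event 13 (restock 5): 28 + 5 = 33
Final: stock = 33, total_sold = 79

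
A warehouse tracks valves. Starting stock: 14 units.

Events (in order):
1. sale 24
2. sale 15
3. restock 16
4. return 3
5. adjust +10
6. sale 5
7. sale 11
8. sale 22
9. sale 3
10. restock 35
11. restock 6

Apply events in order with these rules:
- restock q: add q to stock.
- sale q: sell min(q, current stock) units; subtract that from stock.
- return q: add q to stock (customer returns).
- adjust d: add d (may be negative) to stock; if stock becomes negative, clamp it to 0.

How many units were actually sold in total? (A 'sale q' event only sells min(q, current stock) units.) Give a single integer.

Answer: 43

Derivation:
Processing events:
Start: stock = 14
  Event 1 (sale 24): sell min(24,14)=14. stock: 14 - 14 = 0. total_sold = 14
  Event 2 (sale 15): sell min(15,0)=0. stock: 0 - 0 = 0. total_sold = 14
  Event 3 (restock 16): 0 + 16 = 16
  Event 4 (return 3): 16 + 3 = 19
  Event 5 (adjust +10): 19 + 10 = 29
  Event 6 (sale 5): sell min(5,29)=5. stock: 29 - 5 = 24. total_sold = 19
  Event 7 (sale 11): sell min(11,24)=11. stock: 24 - 11 = 13. total_sold = 30
  Event 8 (sale 22): sell min(22,13)=13. stock: 13 - 13 = 0. total_sold = 43
  Event 9 (sale 3): sell min(3,0)=0. stock: 0 - 0 = 0. total_sold = 43
  Event 10 (restock 35): 0 + 35 = 35
  Event 11 (restock 6): 35 + 6 = 41
Final: stock = 41, total_sold = 43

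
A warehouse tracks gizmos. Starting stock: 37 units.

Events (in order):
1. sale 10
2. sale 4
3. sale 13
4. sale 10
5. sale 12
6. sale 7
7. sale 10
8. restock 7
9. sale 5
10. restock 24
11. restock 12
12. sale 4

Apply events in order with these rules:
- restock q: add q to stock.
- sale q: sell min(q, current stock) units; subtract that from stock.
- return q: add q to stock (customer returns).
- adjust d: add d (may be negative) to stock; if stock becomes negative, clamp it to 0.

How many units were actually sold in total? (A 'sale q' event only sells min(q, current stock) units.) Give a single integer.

Processing events:
Start: stock = 37
  Event 1 (sale 10): sell min(10,37)=10. stock: 37 - 10 = 27. total_sold = 10
  Event 2 (sale 4): sell min(4,27)=4. stock: 27 - 4 = 23. total_sold = 14
  Event 3 (sale 13): sell min(13,23)=13. stock: 23 - 13 = 10. total_sold = 27
  Event 4 (sale 10): sell min(10,10)=10. stock: 10 - 10 = 0. total_sold = 37
  Event 5 (sale 12): sell min(12,0)=0. stock: 0 - 0 = 0. total_sold = 37
  Event 6 (sale 7): sell min(7,0)=0. stock: 0 - 0 = 0. total_sold = 37
  Event 7 (sale 10): sell min(10,0)=0. stock: 0 - 0 = 0. total_sold = 37
  Event 8 (restock 7): 0 + 7 = 7
  Event 9 (sale 5): sell min(5,7)=5. stock: 7 - 5 = 2. total_sold = 42
  Event 10 (restock 24): 2 + 24 = 26
  Event 11 (restock 12): 26 + 12 = 38
  Event 12 (sale 4): sell min(4,38)=4. stock: 38 - 4 = 34. total_sold = 46
Final: stock = 34, total_sold = 46

Answer: 46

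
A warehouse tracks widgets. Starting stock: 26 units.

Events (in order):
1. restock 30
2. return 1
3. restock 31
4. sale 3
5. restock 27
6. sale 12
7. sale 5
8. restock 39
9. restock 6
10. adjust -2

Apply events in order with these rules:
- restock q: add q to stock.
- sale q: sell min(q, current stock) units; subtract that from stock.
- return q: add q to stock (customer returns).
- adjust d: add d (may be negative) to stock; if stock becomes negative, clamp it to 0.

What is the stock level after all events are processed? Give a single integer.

Answer: 138

Derivation:
Processing events:
Start: stock = 26
  Event 1 (restock 30): 26 + 30 = 56
  Event 2 (return 1): 56 + 1 = 57
  Event 3 (restock 31): 57 + 31 = 88
  Event 4 (sale 3): sell min(3,88)=3. stock: 88 - 3 = 85. total_sold = 3
  Event 5 (restock 27): 85 + 27 = 112
  Event 6 (sale 12): sell min(12,112)=12. stock: 112 - 12 = 100. total_sold = 15
  Event 7 (sale 5): sell min(5,100)=5. stock: 100 - 5 = 95. total_sold = 20
  Event 8 (restock 39): 95 + 39 = 134
  Event 9 (restock 6): 134 + 6 = 140
  Event 10 (adjust -2): 140 + -2 = 138
Final: stock = 138, total_sold = 20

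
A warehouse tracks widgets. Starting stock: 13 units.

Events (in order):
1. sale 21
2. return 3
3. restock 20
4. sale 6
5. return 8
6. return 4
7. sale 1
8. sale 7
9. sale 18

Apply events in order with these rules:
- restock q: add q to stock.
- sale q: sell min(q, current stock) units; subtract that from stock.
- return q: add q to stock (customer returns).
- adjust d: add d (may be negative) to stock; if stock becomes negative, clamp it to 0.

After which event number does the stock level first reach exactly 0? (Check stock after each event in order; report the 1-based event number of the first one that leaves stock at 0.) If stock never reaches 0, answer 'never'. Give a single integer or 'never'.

Processing events:
Start: stock = 13
  Event 1 (sale 21): sell min(21,13)=13. stock: 13 - 13 = 0. total_sold = 13
  Event 2 (return 3): 0 + 3 = 3
  Event 3 (restock 20): 3 + 20 = 23
  Event 4 (sale 6): sell min(6,23)=6. stock: 23 - 6 = 17. total_sold = 19
  Event 5 (return 8): 17 + 8 = 25
  Event 6 (return 4): 25 + 4 = 29
  Event 7 (sale 1): sell min(1,29)=1. stock: 29 - 1 = 28. total_sold = 20
  Event 8 (sale 7): sell min(7,28)=7. stock: 28 - 7 = 21. total_sold = 27
  Event 9 (sale 18): sell min(18,21)=18. stock: 21 - 18 = 3. total_sold = 45
Final: stock = 3, total_sold = 45

First zero at event 1.

Answer: 1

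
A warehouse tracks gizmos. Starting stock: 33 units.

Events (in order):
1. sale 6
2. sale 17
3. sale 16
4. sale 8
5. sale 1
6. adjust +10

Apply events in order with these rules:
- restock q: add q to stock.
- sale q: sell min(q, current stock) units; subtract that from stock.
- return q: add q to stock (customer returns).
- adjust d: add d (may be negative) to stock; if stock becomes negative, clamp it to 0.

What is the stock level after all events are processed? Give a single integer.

Answer: 10

Derivation:
Processing events:
Start: stock = 33
  Event 1 (sale 6): sell min(6,33)=6. stock: 33 - 6 = 27. total_sold = 6
  Event 2 (sale 17): sell min(17,27)=17. stock: 27 - 17 = 10. total_sold = 23
  Event 3 (sale 16): sell min(16,10)=10. stock: 10 - 10 = 0. total_sold = 33
  Event 4 (sale 8): sell min(8,0)=0. stock: 0 - 0 = 0. total_sold = 33
  Event 5 (sale 1): sell min(1,0)=0. stock: 0 - 0 = 0. total_sold = 33
  Event 6 (adjust +10): 0 + 10 = 10
Final: stock = 10, total_sold = 33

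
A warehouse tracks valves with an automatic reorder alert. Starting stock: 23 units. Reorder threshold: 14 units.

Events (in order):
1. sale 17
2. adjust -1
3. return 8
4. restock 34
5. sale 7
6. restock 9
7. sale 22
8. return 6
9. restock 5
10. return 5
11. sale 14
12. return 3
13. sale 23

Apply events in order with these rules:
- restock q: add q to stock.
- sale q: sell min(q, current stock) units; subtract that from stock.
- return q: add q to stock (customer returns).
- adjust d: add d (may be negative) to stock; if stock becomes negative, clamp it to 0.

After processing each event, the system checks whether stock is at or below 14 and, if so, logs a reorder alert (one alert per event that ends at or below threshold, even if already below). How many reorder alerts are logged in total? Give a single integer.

Processing events:
Start: stock = 23
  Event 1 (sale 17): sell min(17,23)=17. stock: 23 - 17 = 6. total_sold = 17
  Event 2 (adjust -1): 6 + -1 = 5
  Event 3 (return 8): 5 + 8 = 13
  Event 4 (restock 34): 13 + 34 = 47
  Event 5 (sale 7): sell min(7,47)=7. stock: 47 - 7 = 40. total_sold = 24
  Event 6 (restock 9): 40 + 9 = 49
  Event 7 (sale 22): sell min(22,49)=22. stock: 49 - 22 = 27. total_sold = 46
  Event 8 (return 6): 27 + 6 = 33
  Event 9 (restock 5): 33 + 5 = 38
  Event 10 (return 5): 38 + 5 = 43
  Event 11 (sale 14): sell min(14,43)=14. stock: 43 - 14 = 29. total_sold = 60
  Event 12 (return 3): 29 + 3 = 32
  Event 13 (sale 23): sell min(23,32)=23. stock: 32 - 23 = 9. total_sold = 83
Final: stock = 9, total_sold = 83

Checking against threshold 14:
  After event 1: stock=6 <= 14 -> ALERT
  After event 2: stock=5 <= 14 -> ALERT
  After event 3: stock=13 <= 14 -> ALERT
  After event 4: stock=47 > 14
  After event 5: stock=40 > 14
  After event 6: stock=49 > 14
  After event 7: stock=27 > 14
  After event 8: stock=33 > 14
  After event 9: stock=38 > 14
  After event 10: stock=43 > 14
  After event 11: stock=29 > 14
  After event 12: stock=32 > 14
  After event 13: stock=9 <= 14 -> ALERT
Alert events: [1, 2, 3, 13]. Count = 4

Answer: 4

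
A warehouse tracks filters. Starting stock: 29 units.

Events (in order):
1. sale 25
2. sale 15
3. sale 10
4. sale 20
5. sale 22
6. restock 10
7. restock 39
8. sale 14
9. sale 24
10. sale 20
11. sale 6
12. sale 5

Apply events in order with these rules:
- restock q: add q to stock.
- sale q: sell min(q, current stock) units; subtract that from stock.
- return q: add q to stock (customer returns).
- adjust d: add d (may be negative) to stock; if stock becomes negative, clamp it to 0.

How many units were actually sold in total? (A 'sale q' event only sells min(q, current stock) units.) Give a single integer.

Processing events:
Start: stock = 29
  Event 1 (sale 25): sell min(25,29)=25. stock: 29 - 25 = 4. total_sold = 25
  Event 2 (sale 15): sell min(15,4)=4. stock: 4 - 4 = 0. total_sold = 29
  Event 3 (sale 10): sell min(10,0)=0. stock: 0 - 0 = 0. total_sold = 29
  Event 4 (sale 20): sell min(20,0)=0. stock: 0 - 0 = 0. total_sold = 29
  Event 5 (sale 22): sell min(22,0)=0. stock: 0 - 0 = 0. total_sold = 29
  Event 6 (restock 10): 0 + 10 = 10
  Event 7 (restock 39): 10 + 39 = 49
  Event 8 (sale 14): sell min(14,49)=14. stock: 49 - 14 = 35. total_sold = 43
  Event 9 (sale 24): sell min(24,35)=24. stock: 35 - 24 = 11. total_sold = 67
  Event 10 (sale 20): sell min(20,11)=11. stock: 11 - 11 = 0. total_sold = 78
  Event 11 (sale 6): sell min(6,0)=0. stock: 0 - 0 = 0. total_sold = 78
  Event 12 (sale 5): sell min(5,0)=0. stock: 0 - 0 = 0. total_sold = 78
Final: stock = 0, total_sold = 78

Answer: 78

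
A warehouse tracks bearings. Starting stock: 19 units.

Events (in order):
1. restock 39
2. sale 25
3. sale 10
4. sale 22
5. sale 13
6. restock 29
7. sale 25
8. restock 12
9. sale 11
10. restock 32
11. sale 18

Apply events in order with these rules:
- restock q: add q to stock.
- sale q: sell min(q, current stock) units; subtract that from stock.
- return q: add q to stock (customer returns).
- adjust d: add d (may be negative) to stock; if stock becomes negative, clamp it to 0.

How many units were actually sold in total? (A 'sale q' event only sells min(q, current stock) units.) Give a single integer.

Answer: 112

Derivation:
Processing events:
Start: stock = 19
  Event 1 (restock 39): 19 + 39 = 58
  Event 2 (sale 25): sell min(25,58)=25. stock: 58 - 25 = 33. total_sold = 25
  Event 3 (sale 10): sell min(10,33)=10. stock: 33 - 10 = 23. total_sold = 35
  Event 4 (sale 22): sell min(22,23)=22. stock: 23 - 22 = 1. total_sold = 57
  Event 5 (sale 13): sell min(13,1)=1. stock: 1 - 1 = 0. total_sold = 58
  Event 6 (restock 29): 0 + 29 = 29
  Event 7 (sale 25): sell min(25,29)=25. stock: 29 - 25 = 4. total_sold = 83
  Event 8 (restock 12): 4 + 12 = 16
  Event 9 (sale 11): sell min(11,16)=11. stock: 16 - 11 = 5. total_sold = 94
  Event 10 (restock 32): 5 + 32 = 37
  Event 11 (sale 18): sell min(18,37)=18. stock: 37 - 18 = 19. total_sold = 112
Final: stock = 19, total_sold = 112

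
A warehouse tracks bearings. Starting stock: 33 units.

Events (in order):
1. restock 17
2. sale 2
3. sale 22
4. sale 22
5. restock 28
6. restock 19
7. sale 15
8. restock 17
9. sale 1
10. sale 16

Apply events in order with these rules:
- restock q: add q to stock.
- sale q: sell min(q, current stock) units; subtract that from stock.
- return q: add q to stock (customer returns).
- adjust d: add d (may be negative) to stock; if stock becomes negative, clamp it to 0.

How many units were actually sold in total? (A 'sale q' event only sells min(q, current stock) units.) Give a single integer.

Processing events:
Start: stock = 33
  Event 1 (restock 17): 33 + 17 = 50
  Event 2 (sale 2): sell min(2,50)=2. stock: 50 - 2 = 48. total_sold = 2
  Event 3 (sale 22): sell min(22,48)=22. stock: 48 - 22 = 26. total_sold = 24
  Event 4 (sale 22): sell min(22,26)=22. stock: 26 - 22 = 4. total_sold = 46
  Event 5 (restock 28): 4 + 28 = 32
  Event 6 (restock 19): 32 + 19 = 51
  Event 7 (sale 15): sell min(15,51)=15. stock: 51 - 15 = 36. total_sold = 61
  Event 8 (restock 17): 36 + 17 = 53
  Event 9 (sale 1): sell min(1,53)=1. stock: 53 - 1 = 52. total_sold = 62
  Event 10 (sale 16): sell min(16,52)=16. stock: 52 - 16 = 36. total_sold = 78
Final: stock = 36, total_sold = 78

Answer: 78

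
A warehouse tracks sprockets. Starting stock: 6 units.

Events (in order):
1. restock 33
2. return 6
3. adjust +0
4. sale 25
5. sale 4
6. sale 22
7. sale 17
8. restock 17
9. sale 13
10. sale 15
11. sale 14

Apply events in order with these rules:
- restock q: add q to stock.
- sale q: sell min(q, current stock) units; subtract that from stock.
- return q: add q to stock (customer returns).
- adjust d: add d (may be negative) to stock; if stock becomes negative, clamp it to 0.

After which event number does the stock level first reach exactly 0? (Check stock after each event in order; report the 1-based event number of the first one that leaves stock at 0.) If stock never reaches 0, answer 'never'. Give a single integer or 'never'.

Processing events:
Start: stock = 6
  Event 1 (restock 33): 6 + 33 = 39
  Event 2 (return 6): 39 + 6 = 45
  Event 3 (adjust +0): 45 + 0 = 45
  Event 4 (sale 25): sell min(25,45)=25. stock: 45 - 25 = 20. total_sold = 25
  Event 5 (sale 4): sell min(4,20)=4. stock: 20 - 4 = 16. total_sold = 29
  Event 6 (sale 22): sell min(22,16)=16. stock: 16 - 16 = 0. total_sold = 45
  Event 7 (sale 17): sell min(17,0)=0. stock: 0 - 0 = 0. total_sold = 45
  Event 8 (restock 17): 0 + 17 = 17
  Event 9 (sale 13): sell min(13,17)=13. stock: 17 - 13 = 4. total_sold = 58
  Event 10 (sale 15): sell min(15,4)=4. stock: 4 - 4 = 0. total_sold = 62
  Event 11 (sale 14): sell min(14,0)=0. stock: 0 - 0 = 0. total_sold = 62
Final: stock = 0, total_sold = 62

First zero at event 6.

Answer: 6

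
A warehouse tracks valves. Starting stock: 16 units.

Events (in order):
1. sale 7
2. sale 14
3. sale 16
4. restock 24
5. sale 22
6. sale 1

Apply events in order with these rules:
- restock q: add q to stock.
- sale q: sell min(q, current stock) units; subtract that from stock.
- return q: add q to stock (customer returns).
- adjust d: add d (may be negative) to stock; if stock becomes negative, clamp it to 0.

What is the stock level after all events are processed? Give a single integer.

Processing events:
Start: stock = 16
  Event 1 (sale 7): sell min(7,16)=7. stock: 16 - 7 = 9. total_sold = 7
  Event 2 (sale 14): sell min(14,9)=9. stock: 9 - 9 = 0. total_sold = 16
  Event 3 (sale 16): sell min(16,0)=0. stock: 0 - 0 = 0. total_sold = 16
  Event 4 (restock 24): 0 + 24 = 24
  Event 5 (sale 22): sell min(22,24)=22. stock: 24 - 22 = 2. total_sold = 38
  Event 6 (sale 1): sell min(1,2)=1. stock: 2 - 1 = 1. total_sold = 39
Final: stock = 1, total_sold = 39

Answer: 1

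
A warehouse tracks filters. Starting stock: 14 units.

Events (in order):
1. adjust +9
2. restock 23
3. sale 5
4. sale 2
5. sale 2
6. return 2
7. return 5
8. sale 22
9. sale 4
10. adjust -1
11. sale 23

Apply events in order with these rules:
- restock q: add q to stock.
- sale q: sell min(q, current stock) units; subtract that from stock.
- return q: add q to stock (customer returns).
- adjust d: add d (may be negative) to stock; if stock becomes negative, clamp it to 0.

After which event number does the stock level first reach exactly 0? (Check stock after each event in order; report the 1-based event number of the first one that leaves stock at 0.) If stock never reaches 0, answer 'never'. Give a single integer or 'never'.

Processing events:
Start: stock = 14
  Event 1 (adjust +9): 14 + 9 = 23
  Event 2 (restock 23): 23 + 23 = 46
  Event 3 (sale 5): sell min(5,46)=5. stock: 46 - 5 = 41. total_sold = 5
  Event 4 (sale 2): sell min(2,41)=2. stock: 41 - 2 = 39. total_sold = 7
  Event 5 (sale 2): sell min(2,39)=2. stock: 39 - 2 = 37. total_sold = 9
  Event 6 (return 2): 37 + 2 = 39
  Event 7 (return 5): 39 + 5 = 44
  Event 8 (sale 22): sell min(22,44)=22. stock: 44 - 22 = 22. total_sold = 31
  Event 9 (sale 4): sell min(4,22)=4. stock: 22 - 4 = 18. total_sold = 35
  Event 10 (adjust -1): 18 + -1 = 17
  Event 11 (sale 23): sell min(23,17)=17. stock: 17 - 17 = 0. total_sold = 52
Final: stock = 0, total_sold = 52

First zero at event 11.

Answer: 11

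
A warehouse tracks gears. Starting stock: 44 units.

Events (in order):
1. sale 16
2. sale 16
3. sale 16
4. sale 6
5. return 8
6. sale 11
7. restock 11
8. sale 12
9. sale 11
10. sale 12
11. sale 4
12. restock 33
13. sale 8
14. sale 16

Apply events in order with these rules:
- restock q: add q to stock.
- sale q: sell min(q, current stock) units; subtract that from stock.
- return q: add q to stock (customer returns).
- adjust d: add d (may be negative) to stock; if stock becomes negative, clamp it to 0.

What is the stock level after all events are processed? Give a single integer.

Processing events:
Start: stock = 44
  Event 1 (sale 16): sell min(16,44)=16. stock: 44 - 16 = 28. total_sold = 16
  Event 2 (sale 16): sell min(16,28)=16. stock: 28 - 16 = 12. total_sold = 32
  Event 3 (sale 16): sell min(16,12)=12. stock: 12 - 12 = 0. total_sold = 44
  Event 4 (sale 6): sell min(6,0)=0. stock: 0 - 0 = 0. total_sold = 44
  Event 5 (return 8): 0 + 8 = 8
  Event 6 (sale 11): sell min(11,8)=8. stock: 8 - 8 = 0. total_sold = 52
  Event 7 (restock 11): 0 + 11 = 11
  Event 8 (sale 12): sell min(12,11)=11. stock: 11 - 11 = 0. total_sold = 63
  Event 9 (sale 11): sell min(11,0)=0. stock: 0 - 0 = 0. total_sold = 63
  Event 10 (sale 12): sell min(12,0)=0. stock: 0 - 0 = 0. total_sold = 63
  Event 11 (sale 4): sell min(4,0)=0. stock: 0 - 0 = 0. total_sold = 63
  Event 12 (restock 33): 0 + 33 = 33
  Event 13 (sale 8): sell min(8,33)=8. stock: 33 - 8 = 25. total_sold = 71
  Event 14 (sale 16): sell min(16,25)=16. stock: 25 - 16 = 9. total_sold = 87
Final: stock = 9, total_sold = 87

Answer: 9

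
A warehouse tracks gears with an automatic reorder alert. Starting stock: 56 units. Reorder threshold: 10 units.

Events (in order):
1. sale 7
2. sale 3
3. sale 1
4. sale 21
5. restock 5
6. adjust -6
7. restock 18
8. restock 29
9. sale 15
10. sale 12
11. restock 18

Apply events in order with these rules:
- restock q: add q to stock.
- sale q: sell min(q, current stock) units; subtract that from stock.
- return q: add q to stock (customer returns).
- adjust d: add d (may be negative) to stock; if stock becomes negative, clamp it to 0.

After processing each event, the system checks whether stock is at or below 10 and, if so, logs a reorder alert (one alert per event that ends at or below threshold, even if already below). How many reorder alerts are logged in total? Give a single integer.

Processing events:
Start: stock = 56
  Event 1 (sale 7): sell min(7,56)=7. stock: 56 - 7 = 49. total_sold = 7
  Event 2 (sale 3): sell min(3,49)=3. stock: 49 - 3 = 46. total_sold = 10
  Event 3 (sale 1): sell min(1,46)=1. stock: 46 - 1 = 45. total_sold = 11
  Event 4 (sale 21): sell min(21,45)=21. stock: 45 - 21 = 24. total_sold = 32
  Event 5 (restock 5): 24 + 5 = 29
  Event 6 (adjust -6): 29 + -6 = 23
  Event 7 (restock 18): 23 + 18 = 41
  Event 8 (restock 29): 41 + 29 = 70
  Event 9 (sale 15): sell min(15,70)=15. stock: 70 - 15 = 55. total_sold = 47
  Event 10 (sale 12): sell min(12,55)=12. stock: 55 - 12 = 43. total_sold = 59
  Event 11 (restock 18): 43 + 18 = 61
Final: stock = 61, total_sold = 59

Checking against threshold 10:
  After event 1: stock=49 > 10
  After event 2: stock=46 > 10
  After event 3: stock=45 > 10
  After event 4: stock=24 > 10
  After event 5: stock=29 > 10
  After event 6: stock=23 > 10
  After event 7: stock=41 > 10
  After event 8: stock=70 > 10
  After event 9: stock=55 > 10
  After event 10: stock=43 > 10
  After event 11: stock=61 > 10
Alert events: []. Count = 0

Answer: 0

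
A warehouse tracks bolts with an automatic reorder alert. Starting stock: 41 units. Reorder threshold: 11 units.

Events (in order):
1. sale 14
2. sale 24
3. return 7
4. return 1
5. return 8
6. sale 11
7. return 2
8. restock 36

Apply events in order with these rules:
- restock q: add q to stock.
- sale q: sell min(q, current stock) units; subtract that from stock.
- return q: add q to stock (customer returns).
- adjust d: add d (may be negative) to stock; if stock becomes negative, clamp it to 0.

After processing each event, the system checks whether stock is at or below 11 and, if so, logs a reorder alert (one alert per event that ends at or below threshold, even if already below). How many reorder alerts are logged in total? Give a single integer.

Answer: 5

Derivation:
Processing events:
Start: stock = 41
  Event 1 (sale 14): sell min(14,41)=14. stock: 41 - 14 = 27. total_sold = 14
  Event 2 (sale 24): sell min(24,27)=24. stock: 27 - 24 = 3. total_sold = 38
  Event 3 (return 7): 3 + 7 = 10
  Event 4 (return 1): 10 + 1 = 11
  Event 5 (return 8): 11 + 8 = 19
  Event 6 (sale 11): sell min(11,19)=11. stock: 19 - 11 = 8. total_sold = 49
  Event 7 (return 2): 8 + 2 = 10
  Event 8 (restock 36): 10 + 36 = 46
Final: stock = 46, total_sold = 49

Checking against threshold 11:
  After event 1: stock=27 > 11
  After event 2: stock=3 <= 11 -> ALERT
  After event 3: stock=10 <= 11 -> ALERT
  After event 4: stock=11 <= 11 -> ALERT
  After event 5: stock=19 > 11
  After event 6: stock=8 <= 11 -> ALERT
  After event 7: stock=10 <= 11 -> ALERT
  After event 8: stock=46 > 11
Alert events: [2, 3, 4, 6, 7]. Count = 5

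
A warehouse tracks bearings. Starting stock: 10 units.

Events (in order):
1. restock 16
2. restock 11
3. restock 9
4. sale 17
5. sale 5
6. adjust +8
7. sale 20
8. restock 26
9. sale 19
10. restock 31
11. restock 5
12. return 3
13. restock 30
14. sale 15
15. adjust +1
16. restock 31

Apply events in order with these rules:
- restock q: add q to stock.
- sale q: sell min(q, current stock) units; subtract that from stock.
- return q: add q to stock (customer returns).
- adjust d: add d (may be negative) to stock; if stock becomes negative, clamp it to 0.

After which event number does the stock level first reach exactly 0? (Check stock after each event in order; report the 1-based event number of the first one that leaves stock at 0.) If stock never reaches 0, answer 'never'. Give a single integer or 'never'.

Answer: never

Derivation:
Processing events:
Start: stock = 10
  Event 1 (restock 16): 10 + 16 = 26
  Event 2 (restock 11): 26 + 11 = 37
  Event 3 (restock 9): 37 + 9 = 46
  Event 4 (sale 17): sell min(17,46)=17. stock: 46 - 17 = 29. total_sold = 17
  Event 5 (sale 5): sell min(5,29)=5. stock: 29 - 5 = 24. total_sold = 22
  Event 6 (adjust +8): 24 + 8 = 32
  Event 7 (sale 20): sell min(20,32)=20. stock: 32 - 20 = 12. total_sold = 42
  Event 8 (restock 26): 12 + 26 = 38
  Event 9 (sale 19): sell min(19,38)=19. stock: 38 - 19 = 19. total_sold = 61
  Event 10 (restock 31): 19 + 31 = 50
  Event 11 (restock 5): 50 + 5 = 55
  Event 12 (return 3): 55 + 3 = 58
  Event 13 (restock 30): 58 + 30 = 88
  Event 14 (sale 15): sell min(15,88)=15. stock: 88 - 15 = 73. total_sold = 76
  Event 15 (adjust +1): 73 + 1 = 74
  Event 16 (restock 31): 74 + 31 = 105
Final: stock = 105, total_sold = 76

Stock never reaches 0.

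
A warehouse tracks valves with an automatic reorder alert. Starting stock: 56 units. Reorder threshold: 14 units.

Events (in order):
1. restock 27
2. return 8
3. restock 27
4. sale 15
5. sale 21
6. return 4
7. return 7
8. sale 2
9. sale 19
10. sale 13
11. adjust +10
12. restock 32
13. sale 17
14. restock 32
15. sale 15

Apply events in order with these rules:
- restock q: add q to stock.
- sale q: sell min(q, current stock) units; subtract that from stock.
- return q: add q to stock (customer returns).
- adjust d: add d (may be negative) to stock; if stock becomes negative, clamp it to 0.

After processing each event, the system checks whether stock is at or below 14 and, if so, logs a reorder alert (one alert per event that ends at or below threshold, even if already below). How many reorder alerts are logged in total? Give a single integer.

Processing events:
Start: stock = 56
  Event 1 (restock 27): 56 + 27 = 83
  Event 2 (return 8): 83 + 8 = 91
  Event 3 (restock 27): 91 + 27 = 118
  Event 4 (sale 15): sell min(15,118)=15. stock: 118 - 15 = 103. total_sold = 15
  Event 5 (sale 21): sell min(21,103)=21. stock: 103 - 21 = 82. total_sold = 36
  Event 6 (return 4): 82 + 4 = 86
  Event 7 (return 7): 86 + 7 = 93
  Event 8 (sale 2): sell min(2,93)=2. stock: 93 - 2 = 91. total_sold = 38
  Event 9 (sale 19): sell min(19,91)=19. stock: 91 - 19 = 72. total_sold = 57
  Event 10 (sale 13): sell min(13,72)=13. stock: 72 - 13 = 59. total_sold = 70
  Event 11 (adjust +10): 59 + 10 = 69
  Event 12 (restock 32): 69 + 32 = 101
  Event 13 (sale 17): sell min(17,101)=17. stock: 101 - 17 = 84. total_sold = 87
  Event 14 (restock 32): 84 + 32 = 116
  Event 15 (sale 15): sell min(15,116)=15. stock: 116 - 15 = 101. total_sold = 102
Final: stock = 101, total_sold = 102

Checking against threshold 14:
  After event 1: stock=83 > 14
  After event 2: stock=91 > 14
  After event 3: stock=118 > 14
  After event 4: stock=103 > 14
  After event 5: stock=82 > 14
  After event 6: stock=86 > 14
  After event 7: stock=93 > 14
  After event 8: stock=91 > 14
  After event 9: stock=72 > 14
  After event 10: stock=59 > 14
  After event 11: stock=69 > 14
  After event 12: stock=101 > 14
  After event 13: stock=84 > 14
  After event 14: stock=116 > 14
  After event 15: stock=101 > 14
Alert events: []. Count = 0

Answer: 0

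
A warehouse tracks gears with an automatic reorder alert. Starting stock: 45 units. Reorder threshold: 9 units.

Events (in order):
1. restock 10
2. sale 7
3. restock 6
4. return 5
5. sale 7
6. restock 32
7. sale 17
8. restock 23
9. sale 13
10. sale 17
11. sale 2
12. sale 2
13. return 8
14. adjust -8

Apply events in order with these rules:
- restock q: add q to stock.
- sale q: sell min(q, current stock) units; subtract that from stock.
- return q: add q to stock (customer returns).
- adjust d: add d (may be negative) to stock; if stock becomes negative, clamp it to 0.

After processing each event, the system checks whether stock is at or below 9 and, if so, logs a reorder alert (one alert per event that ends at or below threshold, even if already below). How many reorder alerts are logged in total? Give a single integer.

Answer: 0

Derivation:
Processing events:
Start: stock = 45
  Event 1 (restock 10): 45 + 10 = 55
  Event 2 (sale 7): sell min(7,55)=7. stock: 55 - 7 = 48. total_sold = 7
  Event 3 (restock 6): 48 + 6 = 54
  Event 4 (return 5): 54 + 5 = 59
  Event 5 (sale 7): sell min(7,59)=7. stock: 59 - 7 = 52. total_sold = 14
  Event 6 (restock 32): 52 + 32 = 84
  Event 7 (sale 17): sell min(17,84)=17. stock: 84 - 17 = 67. total_sold = 31
  Event 8 (restock 23): 67 + 23 = 90
  Event 9 (sale 13): sell min(13,90)=13. stock: 90 - 13 = 77. total_sold = 44
  Event 10 (sale 17): sell min(17,77)=17. stock: 77 - 17 = 60. total_sold = 61
  Event 11 (sale 2): sell min(2,60)=2. stock: 60 - 2 = 58. total_sold = 63
  Event 12 (sale 2): sell min(2,58)=2. stock: 58 - 2 = 56. total_sold = 65
  Event 13 (return 8): 56 + 8 = 64
  Event 14 (adjust -8): 64 + -8 = 56
Final: stock = 56, total_sold = 65

Checking against threshold 9:
  After event 1: stock=55 > 9
  After event 2: stock=48 > 9
  After event 3: stock=54 > 9
  After event 4: stock=59 > 9
  After event 5: stock=52 > 9
  After event 6: stock=84 > 9
  After event 7: stock=67 > 9
  After event 8: stock=90 > 9
  After event 9: stock=77 > 9
  After event 10: stock=60 > 9
  After event 11: stock=58 > 9
  After event 12: stock=56 > 9
  After event 13: stock=64 > 9
  After event 14: stock=56 > 9
Alert events: []. Count = 0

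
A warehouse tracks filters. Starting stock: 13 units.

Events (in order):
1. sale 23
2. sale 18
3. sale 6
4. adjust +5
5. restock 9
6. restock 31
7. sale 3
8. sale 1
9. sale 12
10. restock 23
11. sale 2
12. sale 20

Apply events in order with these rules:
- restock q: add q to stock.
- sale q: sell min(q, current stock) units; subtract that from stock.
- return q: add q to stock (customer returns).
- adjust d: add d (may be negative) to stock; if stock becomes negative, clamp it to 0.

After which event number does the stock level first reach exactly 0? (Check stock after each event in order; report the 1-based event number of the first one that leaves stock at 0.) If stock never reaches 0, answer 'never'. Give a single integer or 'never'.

Answer: 1

Derivation:
Processing events:
Start: stock = 13
  Event 1 (sale 23): sell min(23,13)=13. stock: 13 - 13 = 0. total_sold = 13
  Event 2 (sale 18): sell min(18,0)=0. stock: 0 - 0 = 0. total_sold = 13
  Event 3 (sale 6): sell min(6,0)=0. stock: 0 - 0 = 0. total_sold = 13
  Event 4 (adjust +5): 0 + 5 = 5
  Event 5 (restock 9): 5 + 9 = 14
  Event 6 (restock 31): 14 + 31 = 45
  Event 7 (sale 3): sell min(3,45)=3. stock: 45 - 3 = 42. total_sold = 16
  Event 8 (sale 1): sell min(1,42)=1. stock: 42 - 1 = 41. total_sold = 17
  Event 9 (sale 12): sell min(12,41)=12. stock: 41 - 12 = 29. total_sold = 29
  Event 10 (restock 23): 29 + 23 = 52
  Event 11 (sale 2): sell min(2,52)=2. stock: 52 - 2 = 50. total_sold = 31
  Event 12 (sale 20): sell min(20,50)=20. stock: 50 - 20 = 30. total_sold = 51
Final: stock = 30, total_sold = 51

First zero at event 1.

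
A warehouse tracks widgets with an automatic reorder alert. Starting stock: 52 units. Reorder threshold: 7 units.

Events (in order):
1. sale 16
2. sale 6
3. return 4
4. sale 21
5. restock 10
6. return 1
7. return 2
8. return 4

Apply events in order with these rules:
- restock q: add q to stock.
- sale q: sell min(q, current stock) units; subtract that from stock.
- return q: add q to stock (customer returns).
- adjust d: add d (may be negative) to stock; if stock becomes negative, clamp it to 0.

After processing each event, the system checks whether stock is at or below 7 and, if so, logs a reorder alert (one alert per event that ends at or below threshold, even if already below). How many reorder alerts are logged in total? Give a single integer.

Answer: 0

Derivation:
Processing events:
Start: stock = 52
  Event 1 (sale 16): sell min(16,52)=16. stock: 52 - 16 = 36. total_sold = 16
  Event 2 (sale 6): sell min(6,36)=6. stock: 36 - 6 = 30. total_sold = 22
  Event 3 (return 4): 30 + 4 = 34
  Event 4 (sale 21): sell min(21,34)=21. stock: 34 - 21 = 13. total_sold = 43
  Event 5 (restock 10): 13 + 10 = 23
  Event 6 (return 1): 23 + 1 = 24
  Event 7 (return 2): 24 + 2 = 26
  Event 8 (return 4): 26 + 4 = 30
Final: stock = 30, total_sold = 43

Checking against threshold 7:
  After event 1: stock=36 > 7
  After event 2: stock=30 > 7
  After event 3: stock=34 > 7
  After event 4: stock=13 > 7
  After event 5: stock=23 > 7
  After event 6: stock=24 > 7
  After event 7: stock=26 > 7
  After event 8: stock=30 > 7
Alert events: []. Count = 0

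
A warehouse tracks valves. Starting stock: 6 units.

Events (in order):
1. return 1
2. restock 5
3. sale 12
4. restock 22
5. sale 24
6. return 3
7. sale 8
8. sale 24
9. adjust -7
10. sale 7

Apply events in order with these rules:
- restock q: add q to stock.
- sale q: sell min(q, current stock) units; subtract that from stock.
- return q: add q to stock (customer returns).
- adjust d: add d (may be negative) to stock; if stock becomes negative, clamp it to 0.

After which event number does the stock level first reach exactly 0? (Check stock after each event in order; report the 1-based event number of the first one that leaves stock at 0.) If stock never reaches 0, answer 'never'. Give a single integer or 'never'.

Processing events:
Start: stock = 6
  Event 1 (return 1): 6 + 1 = 7
  Event 2 (restock 5): 7 + 5 = 12
  Event 3 (sale 12): sell min(12,12)=12. stock: 12 - 12 = 0. total_sold = 12
  Event 4 (restock 22): 0 + 22 = 22
  Event 5 (sale 24): sell min(24,22)=22. stock: 22 - 22 = 0. total_sold = 34
  Event 6 (return 3): 0 + 3 = 3
  Event 7 (sale 8): sell min(8,3)=3. stock: 3 - 3 = 0. total_sold = 37
  Event 8 (sale 24): sell min(24,0)=0. stock: 0 - 0 = 0. total_sold = 37
  Event 9 (adjust -7): 0 + -7 = 0 (clamped to 0)
  Event 10 (sale 7): sell min(7,0)=0. stock: 0 - 0 = 0. total_sold = 37
Final: stock = 0, total_sold = 37

First zero at event 3.

Answer: 3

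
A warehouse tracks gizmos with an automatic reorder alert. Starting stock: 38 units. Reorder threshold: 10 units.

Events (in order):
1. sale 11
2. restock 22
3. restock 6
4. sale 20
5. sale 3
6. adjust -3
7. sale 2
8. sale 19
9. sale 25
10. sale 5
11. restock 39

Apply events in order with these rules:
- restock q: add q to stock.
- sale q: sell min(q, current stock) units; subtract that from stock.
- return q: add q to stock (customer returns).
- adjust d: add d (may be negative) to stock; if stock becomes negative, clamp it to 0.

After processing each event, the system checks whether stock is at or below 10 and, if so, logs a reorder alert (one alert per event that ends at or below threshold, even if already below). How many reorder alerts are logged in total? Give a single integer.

Answer: 3

Derivation:
Processing events:
Start: stock = 38
  Event 1 (sale 11): sell min(11,38)=11. stock: 38 - 11 = 27. total_sold = 11
  Event 2 (restock 22): 27 + 22 = 49
  Event 3 (restock 6): 49 + 6 = 55
  Event 4 (sale 20): sell min(20,55)=20. stock: 55 - 20 = 35. total_sold = 31
  Event 5 (sale 3): sell min(3,35)=3. stock: 35 - 3 = 32. total_sold = 34
  Event 6 (adjust -3): 32 + -3 = 29
  Event 7 (sale 2): sell min(2,29)=2. stock: 29 - 2 = 27. total_sold = 36
  Event 8 (sale 19): sell min(19,27)=19. stock: 27 - 19 = 8. total_sold = 55
  Event 9 (sale 25): sell min(25,8)=8. stock: 8 - 8 = 0. total_sold = 63
  Event 10 (sale 5): sell min(5,0)=0. stock: 0 - 0 = 0. total_sold = 63
  Event 11 (restock 39): 0 + 39 = 39
Final: stock = 39, total_sold = 63

Checking against threshold 10:
  After event 1: stock=27 > 10
  After event 2: stock=49 > 10
  After event 3: stock=55 > 10
  After event 4: stock=35 > 10
  After event 5: stock=32 > 10
  After event 6: stock=29 > 10
  After event 7: stock=27 > 10
  After event 8: stock=8 <= 10 -> ALERT
  After event 9: stock=0 <= 10 -> ALERT
  After event 10: stock=0 <= 10 -> ALERT
  After event 11: stock=39 > 10
Alert events: [8, 9, 10]. Count = 3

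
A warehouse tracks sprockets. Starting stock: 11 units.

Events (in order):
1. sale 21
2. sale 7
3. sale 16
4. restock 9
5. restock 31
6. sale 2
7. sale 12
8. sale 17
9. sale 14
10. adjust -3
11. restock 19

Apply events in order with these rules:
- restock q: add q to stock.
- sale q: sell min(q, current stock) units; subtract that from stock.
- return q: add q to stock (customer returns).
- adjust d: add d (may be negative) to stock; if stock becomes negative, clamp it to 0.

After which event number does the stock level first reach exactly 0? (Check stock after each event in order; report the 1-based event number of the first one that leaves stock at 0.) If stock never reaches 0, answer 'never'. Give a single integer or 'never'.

Processing events:
Start: stock = 11
  Event 1 (sale 21): sell min(21,11)=11. stock: 11 - 11 = 0. total_sold = 11
  Event 2 (sale 7): sell min(7,0)=0. stock: 0 - 0 = 0. total_sold = 11
  Event 3 (sale 16): sell min(16,0)=0. stock: 0 - 0 = 0. total_sold = 11
  Event 4 (restock 9): 0 + 9 = 9
  Event 5 (restock 31): 9 + 31 = 40
  Event 6 (sale 2): sell min(2,40)=2. stock: 40 - 2 = 38. total_sold = 13
  Event 7 (sale 12): sell min(12,38)=12. stock: 38 - 12 = 26. total_sold = 25
  Event 8 (sale 17): sell min(17,26)=17. stock: 26 - 17 = 9. total_sold = 42
  Event 9 (sale 14): sell min(14,9)=9. stock: 9 - 9 = 0. total_sold = 51
  Event 10 (adjust -3): 0 + -3 = 0 (clamped to 0)
  Event 11 (restock 19): 0 + 19 = 19
Final: stock = 19, total_sold = 51

First zero at event 1.

Answer: 1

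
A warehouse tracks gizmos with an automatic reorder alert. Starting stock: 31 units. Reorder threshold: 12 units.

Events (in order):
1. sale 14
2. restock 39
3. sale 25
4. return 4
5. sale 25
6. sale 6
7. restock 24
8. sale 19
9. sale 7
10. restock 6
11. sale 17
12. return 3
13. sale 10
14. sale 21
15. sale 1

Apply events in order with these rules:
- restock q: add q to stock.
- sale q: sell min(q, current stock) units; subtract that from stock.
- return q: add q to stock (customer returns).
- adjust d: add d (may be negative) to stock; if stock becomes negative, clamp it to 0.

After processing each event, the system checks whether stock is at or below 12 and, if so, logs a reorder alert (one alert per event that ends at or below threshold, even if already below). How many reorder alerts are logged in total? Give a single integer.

Answer: 10

Derivation:
Processing events:
Start: stock = 31
  Event 1 (sale 14): sell min(14,31)=14. stock: 31 - 14 = 17. total_sold = 14
  Event 2 (restock 39): 17 + 39 = 56
  Event 3 (sale 25): sell min(25,56)=25. stock: 56 - 25 = 31. total_sold = 39
  Event 4 (return 4): 31 + 4 = 35
  Event 5 (sale 25): sell min(25,35)=25. stock: 35 - 25 = 10. total_sold = 64
  Event 6 (sale 6): sell min(6,10)=6. stock: 10 - 6 = 4. total_sold = 70
  Event 7 (restock 24): 4 + 24 = 28
  Event 8 (sale 19): sell min(19,28)=19. stock: 28 - 19 = 9. total_sold = 89
  Event 9 (sale 7): sell min(7,9)=7. stock: 9 - 7 = 2. total_sold = 96
  Event 10 (restock 6): 2 + 6 = 8
  Event 11 (sale 17): sell min(17,8)=8. stock: 8 - 8 = 0. total_sold = 104
  Event 12 (return 3): 0 + 3 = 3
  Event 13 (sale 10): sell min(10,3)=3. stock: 3 - 3 = 0. total_sold = 107
  Event 14 (sale 21): sell min(21,0)=0. stock: 0 - 0 = 0. total_sold = 107
  Event 15 (sale 1): sell min(1,0)=0. stock: 0 - 0 = 0. total_sold = 107
Final: stock = 0, total_sold = 107

Checking against threshold 12:
  After event 1: stock=17 > 12
  After event 2: stock=56 > 12
  After event 3: stock=31 > 12
  After event 4: stock=35 > 12
  After event 5: stock=10 <= 12 -> ALERT
  After event 6: stock=4 <= 12 -> ALERT
  After event 7: stock=28 > 12
  After event 8: stock=9 <= 12 -> ALERT
  After event 9: stock=2 <= 12 -> ALERT
  After event 10: stock=8 <= 12 -> ALERT
  After event 11: stock=0 <= 12 -> ALERT
  After event 12: stock=3 <= 12 -> ALERT
  After event 13: stock=0 <= 12 -> ALERT
  After event 14: stock=0 <= 12 -> ALERT
  After event 15: stock=0 <= 12 -> ALERT
Alert events: [5, 6, 8, 9, 10, 11, 12, 13, 14, 15]. Count = 10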